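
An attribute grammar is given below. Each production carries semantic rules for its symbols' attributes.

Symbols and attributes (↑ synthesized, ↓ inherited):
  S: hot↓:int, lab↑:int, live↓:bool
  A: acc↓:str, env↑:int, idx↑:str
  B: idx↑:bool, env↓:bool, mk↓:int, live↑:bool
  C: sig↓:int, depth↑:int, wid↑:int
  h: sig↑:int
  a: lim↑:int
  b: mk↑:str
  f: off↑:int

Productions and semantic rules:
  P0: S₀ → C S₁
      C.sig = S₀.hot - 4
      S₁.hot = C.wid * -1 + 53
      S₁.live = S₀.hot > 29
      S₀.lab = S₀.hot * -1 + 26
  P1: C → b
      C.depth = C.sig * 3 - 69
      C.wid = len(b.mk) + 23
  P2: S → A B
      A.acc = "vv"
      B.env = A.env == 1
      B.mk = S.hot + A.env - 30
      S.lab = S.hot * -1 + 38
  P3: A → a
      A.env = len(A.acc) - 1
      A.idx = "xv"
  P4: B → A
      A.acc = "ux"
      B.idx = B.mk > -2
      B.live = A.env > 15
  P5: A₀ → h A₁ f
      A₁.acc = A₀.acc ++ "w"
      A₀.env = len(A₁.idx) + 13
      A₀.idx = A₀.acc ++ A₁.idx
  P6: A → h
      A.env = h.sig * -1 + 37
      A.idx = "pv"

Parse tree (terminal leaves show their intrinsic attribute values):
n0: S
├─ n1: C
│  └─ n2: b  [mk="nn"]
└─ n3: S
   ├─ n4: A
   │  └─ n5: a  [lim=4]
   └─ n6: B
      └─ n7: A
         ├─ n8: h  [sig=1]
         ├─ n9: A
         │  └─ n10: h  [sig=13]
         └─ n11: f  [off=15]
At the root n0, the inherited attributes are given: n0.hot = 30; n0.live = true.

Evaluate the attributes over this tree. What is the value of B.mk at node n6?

1. n0.hot = 30  [given at root]
2. n0.live = true  [given at root]
3. n1.sig = 26  [S₀.hot - 4]
4. n2.mk = "nn"  [terminal]
5. n1.depth = 9  [C.sig * 3 - 69]
6. n1.wid = 25  [len(b.mk) + 23]
7. n3.hot = 28  [C.wid * -1 + 53]
8. n3.live = true  [S₀.hot > 29]
9. n4.acc = "vv"  ["vv"]
10. n5.lim = 4  [terminal]
11. n4.env = 1  [len(A.acc) - 1]
12. n4.idx = "xv"  ["xv"]
13. n6.env = true  [A.env == 1]
14. n6.mk = -1  [S.hot + A.env - 30]
15. n7.acc = "ux"  ["ux"]
16. n8.sig = 1  [terminal]
17. n9.acc = "uxw"  [A₀.acc ++ "w"]
18. n10.sig = 13  [terminal]
19. n9.env = 24  [h.sig * -1 + 37]
20. n9.idx = "pv"  ["pv"]
21. n11.off = 15  [terminal]
22. n7.env = 15  [len(A₁.idx) + 13]
23. n7.idx = "uxpv"  [A₀.acc ++ A₁.idx]
24. n6.idx = true  [B.mk > -2]
25. n6.live = false  [A.env > 15]
26. n3.lab = 10  [S.hot * -1 + 38]
27. n0.lab = -4  [S₀.hot * -1 + 26]

-1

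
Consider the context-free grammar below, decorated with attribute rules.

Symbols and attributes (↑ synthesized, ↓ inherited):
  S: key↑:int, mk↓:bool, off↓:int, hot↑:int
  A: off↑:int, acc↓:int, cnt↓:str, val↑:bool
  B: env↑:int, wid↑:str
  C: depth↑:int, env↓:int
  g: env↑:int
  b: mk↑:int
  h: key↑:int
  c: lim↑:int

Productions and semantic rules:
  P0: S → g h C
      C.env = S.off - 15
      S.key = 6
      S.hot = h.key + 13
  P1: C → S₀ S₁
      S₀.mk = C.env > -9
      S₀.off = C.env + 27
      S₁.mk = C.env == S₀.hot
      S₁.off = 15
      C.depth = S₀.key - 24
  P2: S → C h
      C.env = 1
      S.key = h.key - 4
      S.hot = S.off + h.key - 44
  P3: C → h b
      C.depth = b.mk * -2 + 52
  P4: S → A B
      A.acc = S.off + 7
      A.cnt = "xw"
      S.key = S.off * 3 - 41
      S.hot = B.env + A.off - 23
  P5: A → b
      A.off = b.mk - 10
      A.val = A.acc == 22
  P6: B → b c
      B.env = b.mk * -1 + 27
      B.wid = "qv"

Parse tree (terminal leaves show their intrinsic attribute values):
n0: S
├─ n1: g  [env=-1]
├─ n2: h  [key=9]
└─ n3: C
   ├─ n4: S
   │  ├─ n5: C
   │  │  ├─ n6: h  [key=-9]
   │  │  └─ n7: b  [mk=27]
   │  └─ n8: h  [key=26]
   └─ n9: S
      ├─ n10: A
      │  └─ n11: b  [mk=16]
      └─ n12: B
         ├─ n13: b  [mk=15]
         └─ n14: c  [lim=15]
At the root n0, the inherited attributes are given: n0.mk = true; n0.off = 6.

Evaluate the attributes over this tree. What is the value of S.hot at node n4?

0

1. n0.mk = true  [given at root]
2. n0.off = 6  [given at root]
3. n1.env = -1  [terminal]
4. n2.key = 9  [terminal]
5. n3.env = -9  [S.off - 15]
6. n4.mk = false  [C.env > -9]
7. n4.off = 18  [C.env + 27]
8. n5.env = 1  [1]
9. n6.key = -9  [terminal]
10. n7.mk = 27  [terminal]
11. n5.depth = -2  [b.mk * -2 + 52]
12. n8.key = 26  [terminal]
13. n4.key = 22  [h.key - 4]
14. n4.hot = 0  [S.off + h.key - 44]
15. n9.mk = false  [C.env == S₀.hot]
16. n9.off = 15  [15]
17. n10.acc = 22  [S.off + 7]
18. n10.cnt = "xw"  ["xw"]
19. n11.mk = 16  [terminal]
20. n10.off = 6  [b.mk - 10]
21. n10.val = true  [A.acc == 22]
22. n13.mk = 15  [terminal]
23. n14.lim = 15  [terminal]
24. n12.env = 12  [b.mk * -1 + 27]
25. n12.wid = "qv"  ["qv"]
26. n9.key = 4  [S.off * 3 - 41]
27. n9.hot = -5  [B.env + A.off - 23]
28. n3.depth = -2  [S₀.key - 24]
29. n0.key = 6  [6]
30. n0.hot = 22  [h.key + 13]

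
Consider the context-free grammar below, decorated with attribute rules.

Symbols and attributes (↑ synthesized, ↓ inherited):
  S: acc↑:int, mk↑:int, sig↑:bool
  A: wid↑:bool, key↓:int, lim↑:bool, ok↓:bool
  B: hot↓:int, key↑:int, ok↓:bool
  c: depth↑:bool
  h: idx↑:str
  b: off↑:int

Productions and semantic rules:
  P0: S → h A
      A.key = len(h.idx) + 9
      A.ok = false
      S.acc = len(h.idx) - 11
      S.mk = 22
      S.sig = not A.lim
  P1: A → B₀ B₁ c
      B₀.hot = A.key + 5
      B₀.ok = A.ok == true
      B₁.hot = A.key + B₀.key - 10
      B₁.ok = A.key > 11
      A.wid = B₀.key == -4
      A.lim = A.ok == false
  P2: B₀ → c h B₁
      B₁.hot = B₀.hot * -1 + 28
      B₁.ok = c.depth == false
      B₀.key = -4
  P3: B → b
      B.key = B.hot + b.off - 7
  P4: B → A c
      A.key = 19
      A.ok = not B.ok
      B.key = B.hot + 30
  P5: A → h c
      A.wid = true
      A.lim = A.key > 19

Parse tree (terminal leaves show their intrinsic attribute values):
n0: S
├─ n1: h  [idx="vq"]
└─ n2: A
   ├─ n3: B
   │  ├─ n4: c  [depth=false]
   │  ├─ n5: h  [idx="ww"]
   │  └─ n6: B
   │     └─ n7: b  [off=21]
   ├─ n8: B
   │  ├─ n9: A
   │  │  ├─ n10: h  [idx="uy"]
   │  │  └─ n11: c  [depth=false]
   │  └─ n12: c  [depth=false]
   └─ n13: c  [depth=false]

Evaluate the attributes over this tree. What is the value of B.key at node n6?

26

1. n1.idx = "vq"  [terminal]
2. n2.key = 11  [len(h.idx) + 9]
3. n2.ok = false  [false]
4. n3.hot = 16  [A.key + 5]
5. n3.ok = false  [A.ok == true]
6. n4.depth = false  [terminal]
7. n5.idx = "ww"  [terminal]
8. n6.hot = 12  [B₀.hot * -1 + 28]
9. n6.ok = true  [c.depth == false]
10. n7.off = 21  [terminal]
11. n6.key = 26  [B.hot + b.off - 7]
12. n3.key = -4  [-4]
13. n8.hot = -3  [A.key + B₀.key - 10]
14. n8.ok = false  [A.key > 11]
15. n9.key = 19  [19]
16. n9.ok = true  [not B.ok]
17. n10.idx = "uy"  [terminal]
18. n11.depth = false  [terminal]
19. n9.wid = true  [true]
20. n9.lim = false  [A.key > 19]
21. n12.depth = false  [terminal]
22. n8.key = 27  [B.hot + 30]
23. n13.depth = false  [terminal]
24. n2.wid = true  [B₀.key == -4]
25. n2.lim = true  [A.ok == false]
26. n0.acc = -9  [len(h.idx) - 11]
27. n0.mk = 22  [22]
28. n0.sig = false  [not A.lim]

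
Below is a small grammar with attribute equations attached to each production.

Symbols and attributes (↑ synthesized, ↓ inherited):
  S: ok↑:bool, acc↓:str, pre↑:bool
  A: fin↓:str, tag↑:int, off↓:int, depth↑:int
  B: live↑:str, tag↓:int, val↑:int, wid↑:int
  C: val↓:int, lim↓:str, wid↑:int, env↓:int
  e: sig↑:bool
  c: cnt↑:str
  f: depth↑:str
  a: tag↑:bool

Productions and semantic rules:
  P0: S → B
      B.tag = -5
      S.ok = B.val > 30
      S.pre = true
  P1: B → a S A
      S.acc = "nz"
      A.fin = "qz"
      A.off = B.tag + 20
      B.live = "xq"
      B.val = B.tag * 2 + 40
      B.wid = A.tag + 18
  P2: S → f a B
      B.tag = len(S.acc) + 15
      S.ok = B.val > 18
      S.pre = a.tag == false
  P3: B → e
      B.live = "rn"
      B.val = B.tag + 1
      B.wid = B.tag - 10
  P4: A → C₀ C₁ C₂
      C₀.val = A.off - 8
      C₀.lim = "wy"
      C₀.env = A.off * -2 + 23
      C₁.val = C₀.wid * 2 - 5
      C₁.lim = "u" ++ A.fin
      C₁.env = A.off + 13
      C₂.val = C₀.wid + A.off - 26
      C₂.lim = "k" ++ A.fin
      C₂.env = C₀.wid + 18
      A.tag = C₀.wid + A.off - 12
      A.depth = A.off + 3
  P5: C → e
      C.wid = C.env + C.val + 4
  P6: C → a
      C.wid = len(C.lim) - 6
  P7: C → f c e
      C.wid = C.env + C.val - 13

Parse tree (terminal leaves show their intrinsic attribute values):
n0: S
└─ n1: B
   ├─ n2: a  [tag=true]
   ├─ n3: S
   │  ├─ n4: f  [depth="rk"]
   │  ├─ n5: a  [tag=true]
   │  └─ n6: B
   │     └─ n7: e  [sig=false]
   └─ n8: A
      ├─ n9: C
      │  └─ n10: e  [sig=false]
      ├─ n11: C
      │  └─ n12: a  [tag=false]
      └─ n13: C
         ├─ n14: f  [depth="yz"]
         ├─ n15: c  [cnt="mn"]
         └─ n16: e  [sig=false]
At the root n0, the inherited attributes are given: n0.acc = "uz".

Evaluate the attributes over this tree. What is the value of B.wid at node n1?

25

1. n0.acc = "uz"  [given at root]
2. n1.tag = -5  [-5]
3. n2.tag = true  [terminal]
4. n3.acc = "nz"  ["nz"]
5. n4.depth = "rk"  [terminal]
6. n5.tag = true  [terminal]
7. n6.tag = 17  [len(S.acc) + 15]
8. n7.sig = false  [terminal]
9. n6.live = "rn"  ["rn"]
10. n6.val = 18  [B.tag + 1]
11. n6.wid = 7  [B.tag - 10]
12. n3.ok = false  [B.val > 18]
13. n3.pre = false  [a.tag == false]
14. n8.fin = "qz"  ["qz"]
15. n8.off = 15  [B.tag + 20]
16. n9.val = 7  [A.off - 8]
17. n9.lim = "wy"  ["wy"]
18. n9.env = -7  [A.off * -2 + 23]
19. n10.sig = false  [terminal]
20. n9.wid = 4  [C.env + C.val + 4]
21. n11.val = 3  [C₀.wid * 2 - 5]
22. n11.lim = "uqz"  ["u" ++ A.fin]
23. n11.env = 28  [A.off + 13]
24. n12.tag = false  [terminal]
25. n11.wid = -3  [len(C.lim) - 6]
26. n13.val = -7  [C₀.wid + A.off - 26]
27. n13.lim = "kqz"  ["k" ++ A.fin]
28. n13.env = 22  [C₀.wid + 18]
29. n14.depth = "yz"  [terminal]
30. n15.cnt = "mn"  [terminal]
31. n16.sig = false  [terminal]
32. n13.wid = 2  [C.env + C.val - 13]
33. n8.tag = 7  [C₀.wid + A.off - 12]
34. n8.depth = 18  [A.off + 3]
35. n1.live = "xq"  ["xq"]
36. n1.val = 30  [B.tag * 2 + 40]
37. n1.wid = 25  [A.tag + 18]
38. n0.ok = false  [B.val > 30]
39. n0.pre = true  [true]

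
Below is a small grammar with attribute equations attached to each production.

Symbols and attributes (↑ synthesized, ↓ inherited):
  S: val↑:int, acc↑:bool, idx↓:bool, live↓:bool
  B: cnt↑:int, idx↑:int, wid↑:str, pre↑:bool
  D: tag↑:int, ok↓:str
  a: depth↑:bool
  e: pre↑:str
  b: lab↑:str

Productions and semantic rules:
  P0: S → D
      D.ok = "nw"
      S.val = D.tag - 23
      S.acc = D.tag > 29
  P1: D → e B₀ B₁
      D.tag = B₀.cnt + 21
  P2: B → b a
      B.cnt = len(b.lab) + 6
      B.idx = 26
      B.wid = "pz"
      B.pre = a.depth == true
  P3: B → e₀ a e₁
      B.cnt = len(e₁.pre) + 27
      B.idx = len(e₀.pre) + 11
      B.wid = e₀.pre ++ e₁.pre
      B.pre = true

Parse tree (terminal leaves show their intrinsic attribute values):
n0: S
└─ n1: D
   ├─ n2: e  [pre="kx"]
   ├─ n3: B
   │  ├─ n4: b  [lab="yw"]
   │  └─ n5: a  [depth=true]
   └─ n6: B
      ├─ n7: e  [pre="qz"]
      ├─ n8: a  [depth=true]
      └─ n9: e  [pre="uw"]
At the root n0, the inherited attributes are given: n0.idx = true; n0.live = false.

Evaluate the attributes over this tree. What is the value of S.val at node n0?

6

1. n0.idx = true  [given at root]
2. n0.live = false  [given at root]
3. n1.ok = "nw"  ["nw"]
4. n2.pre = "kx"  [terminal]
5. n4.lab = "yw"  [terminal]
6. n5.depth = true  [terminal]
7. n3.cnt = 8  [len(b.lab) + 6]
8. n3.idx = 26  [26]
9. n3.wid = "pz"  ["pz"]
10. n3.pre = true  [a.depth == true]
11. n7.pre = "qz"  [terminal]
12. n8.depth = true  [terminal]
13. n9.pre = "uw"  [terminal]
14. n6.cnt = 29  [len(e₁.pre) + 27]
15. n6.idx = 13  [len(e₀.pre) + 11]
16. n6.wid = "qzuw"  [e₀.pre ++ e₁.pre]
17. n6.pre = true  [true]
18. n1.tag = 29  [B₀.cnt + 21]
19. n0.val = 6  [D.tag - 23]
20. n0.acc = false  [D.tag > 29]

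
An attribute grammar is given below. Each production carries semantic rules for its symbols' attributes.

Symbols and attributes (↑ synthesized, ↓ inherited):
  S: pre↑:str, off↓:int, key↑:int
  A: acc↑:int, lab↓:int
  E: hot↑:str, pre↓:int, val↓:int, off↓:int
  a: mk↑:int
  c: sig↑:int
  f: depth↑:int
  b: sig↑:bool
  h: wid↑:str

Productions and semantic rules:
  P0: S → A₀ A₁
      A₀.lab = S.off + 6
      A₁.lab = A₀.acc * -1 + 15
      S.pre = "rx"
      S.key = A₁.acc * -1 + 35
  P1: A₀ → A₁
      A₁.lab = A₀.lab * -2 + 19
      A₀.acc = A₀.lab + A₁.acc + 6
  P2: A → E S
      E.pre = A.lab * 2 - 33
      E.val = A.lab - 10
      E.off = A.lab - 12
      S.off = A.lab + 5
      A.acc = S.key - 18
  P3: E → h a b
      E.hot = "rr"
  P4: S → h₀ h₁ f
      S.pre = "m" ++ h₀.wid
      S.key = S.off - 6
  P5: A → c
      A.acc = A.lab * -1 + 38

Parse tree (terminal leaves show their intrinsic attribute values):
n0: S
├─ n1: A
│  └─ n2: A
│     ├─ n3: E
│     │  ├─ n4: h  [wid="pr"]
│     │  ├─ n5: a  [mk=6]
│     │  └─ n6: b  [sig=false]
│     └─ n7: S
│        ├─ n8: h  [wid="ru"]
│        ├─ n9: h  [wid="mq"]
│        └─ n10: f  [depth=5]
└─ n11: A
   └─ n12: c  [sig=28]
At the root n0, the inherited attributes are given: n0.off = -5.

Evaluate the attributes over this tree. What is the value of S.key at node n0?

7

1. n0.off = -5  [given at root]
2. n1.lab = 1  [S.off + 6]
3. n2.lab = 17  [A₀.lab * -2 + 19]
4. n3.pre = 1  [A.lab * 2 - 33]
5. n3.val = 7  [A.lab - 10]
6. n3.off = 5  [A.lab - 12]
7. n4.wid = "pr"  [terminal]
8. n5.mk = 6  [terminal]
9. n6.sig = false  [terminal]
10. n3.hot = "rr"  ["rr"]
11. n7.off = 22  [A.lab + 5]
12. n8.wid = "ru"  [terminal]
13. n9.wid = "mq"  [terminal]
14. n10.depth = 5  [terminal]
15. n7.pre = "mru"  ["m" ++ h₀.wid]
16. n7.key = 16  [S.off - 6]
17. n2.acc = -2  [S.key - 18]
18. n1.acc = 5  [A₀.lab + A₁.acc + 6]
19. n11.lab = 10  [A₀.acc * -1 + 15]
20. n12.sig = 28  [terminal]
21. n11.acc = 28  [A.lab * -1 + 38]
22. n0.pre = "rx"  ["rx"]
23. n0.key = 7  [A₁.acc * -1 + 35]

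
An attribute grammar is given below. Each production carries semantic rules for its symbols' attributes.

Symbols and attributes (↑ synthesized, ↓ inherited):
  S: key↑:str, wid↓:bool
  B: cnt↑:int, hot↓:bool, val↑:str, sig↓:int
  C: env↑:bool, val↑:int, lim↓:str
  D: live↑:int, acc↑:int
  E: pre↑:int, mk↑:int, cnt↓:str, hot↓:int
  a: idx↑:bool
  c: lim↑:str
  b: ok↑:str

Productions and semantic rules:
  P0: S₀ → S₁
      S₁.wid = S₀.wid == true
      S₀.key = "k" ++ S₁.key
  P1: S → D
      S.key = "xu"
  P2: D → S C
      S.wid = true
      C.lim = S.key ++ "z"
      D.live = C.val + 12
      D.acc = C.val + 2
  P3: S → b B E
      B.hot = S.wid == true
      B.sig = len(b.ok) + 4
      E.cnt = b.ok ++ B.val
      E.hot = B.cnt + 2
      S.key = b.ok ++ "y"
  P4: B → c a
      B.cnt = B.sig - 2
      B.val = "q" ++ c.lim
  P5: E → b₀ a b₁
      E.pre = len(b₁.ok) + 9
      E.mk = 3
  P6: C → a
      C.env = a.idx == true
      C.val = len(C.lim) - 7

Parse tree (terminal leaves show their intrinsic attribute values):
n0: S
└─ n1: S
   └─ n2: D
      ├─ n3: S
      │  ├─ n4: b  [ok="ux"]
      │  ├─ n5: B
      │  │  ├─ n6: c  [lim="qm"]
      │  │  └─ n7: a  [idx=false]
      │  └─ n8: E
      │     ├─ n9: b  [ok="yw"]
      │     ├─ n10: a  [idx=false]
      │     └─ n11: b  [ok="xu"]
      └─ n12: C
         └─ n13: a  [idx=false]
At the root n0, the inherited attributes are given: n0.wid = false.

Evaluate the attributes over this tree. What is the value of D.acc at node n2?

-1

1. n0.wid = false  [given at root]
2. n1.wid = false  [S₀.wid == true]
3. n3.wid = true  [true]
4. n4.ok = "ux"  [terminal]
5. n5.hot = true  [S.wid == true]
6. n5.sig = 6  [len(b.ok) + 4]
7. n6.lim = "qm"  [terminal]
8. n7.idx = false  [terminal]
9. n5.cnt = 4  [B.sig - 2]
10. n5.val = "qqm"  ["q" ++ c.lim]
11. n8.cnt = "uxqqm"  [b.ok ++ B.val]
12. n8.hot = 6  [B.cnt + 2]
13. n9.ok = "yw"  [terminal]
14. n10.idx = false  [terminal]
15. n11.ok = "xu"  [terminal]
16. n8.pre = 11  [len(b₁.ok) + 9]
17. n8.mk = 3  [3]
18. n3.key = "uxy"  [b.ok ++ "y"]
19. n12.lim = "uxyz"  [S.key ++ "z"]
20. n13.idx = false  [terminal]
21. n12.env = false  [a.idx == true]
22. n12.val = -3  [len(C.lim) - 7]
23. n2.live = 9  [C.val + 12]
24. n2.acc = -1  [C.val + 2]
25. n1.key = "xu"  ["xu"]
26. n0.key = "kxu"  ["k" ++ S₁.key]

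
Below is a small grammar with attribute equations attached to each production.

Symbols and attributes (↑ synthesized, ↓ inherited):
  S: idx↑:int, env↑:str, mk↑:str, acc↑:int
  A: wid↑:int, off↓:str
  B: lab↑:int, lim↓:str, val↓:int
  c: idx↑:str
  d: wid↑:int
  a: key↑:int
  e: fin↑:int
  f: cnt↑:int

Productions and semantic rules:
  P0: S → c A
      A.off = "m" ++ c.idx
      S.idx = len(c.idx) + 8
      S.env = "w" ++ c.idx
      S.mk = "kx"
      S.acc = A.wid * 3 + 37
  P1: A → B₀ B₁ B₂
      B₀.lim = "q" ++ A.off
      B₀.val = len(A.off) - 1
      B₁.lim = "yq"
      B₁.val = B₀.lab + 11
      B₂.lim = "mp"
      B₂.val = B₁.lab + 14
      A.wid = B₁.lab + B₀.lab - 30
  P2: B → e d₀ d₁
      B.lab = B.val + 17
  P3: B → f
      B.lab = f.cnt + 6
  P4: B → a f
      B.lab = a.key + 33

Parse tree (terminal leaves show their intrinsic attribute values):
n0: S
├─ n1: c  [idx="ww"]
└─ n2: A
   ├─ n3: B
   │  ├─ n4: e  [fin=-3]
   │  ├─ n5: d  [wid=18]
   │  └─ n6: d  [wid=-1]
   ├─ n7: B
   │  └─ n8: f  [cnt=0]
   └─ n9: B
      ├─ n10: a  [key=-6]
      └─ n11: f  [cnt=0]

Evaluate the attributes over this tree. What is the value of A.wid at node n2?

1. n1.idx = "ww"  [terminal]
2. n2.off = "mww"  ["m" ++ c.idx]
3. n3.lim = "qmww"  ["q" ++ A.off]
4. n3.val = 2  [len(A.off) - 1]
5. n4.fin = -3  [terminal]
6. n5.wid = 18  [terminal]
7. n6.wid = -1  [terminal]
8. n3.lab = 19  [B.val + 17]
9. n7.lim = "yq"  ["yq"]
10. n7.val = 30  [B₀.lab + 11]
11. n8.cnt = 0  [terminal]
12. n7.lab = 6  [f.cnt + 6]
13. n9.lim = "mp"  ["mp"]
14. n9.val = 20  [B₁.lab + 14]
15. n10.key = -6  [terminal]
16. n11.cnt = 0  [terminal]
17. n9.lab = 27  [a.key + 33]
18. n2.wid = -5  [B₁.lab + B₀.lab - 30]
19. n0.idx = 10  [len(c.idx) + 8]
20. n0.env = "www"  ["w" ++ c.idx]
21. n0.mk = "kx"  ["kx"]
22. n0.acc = 22  [A.wid * 3 + 37]

-5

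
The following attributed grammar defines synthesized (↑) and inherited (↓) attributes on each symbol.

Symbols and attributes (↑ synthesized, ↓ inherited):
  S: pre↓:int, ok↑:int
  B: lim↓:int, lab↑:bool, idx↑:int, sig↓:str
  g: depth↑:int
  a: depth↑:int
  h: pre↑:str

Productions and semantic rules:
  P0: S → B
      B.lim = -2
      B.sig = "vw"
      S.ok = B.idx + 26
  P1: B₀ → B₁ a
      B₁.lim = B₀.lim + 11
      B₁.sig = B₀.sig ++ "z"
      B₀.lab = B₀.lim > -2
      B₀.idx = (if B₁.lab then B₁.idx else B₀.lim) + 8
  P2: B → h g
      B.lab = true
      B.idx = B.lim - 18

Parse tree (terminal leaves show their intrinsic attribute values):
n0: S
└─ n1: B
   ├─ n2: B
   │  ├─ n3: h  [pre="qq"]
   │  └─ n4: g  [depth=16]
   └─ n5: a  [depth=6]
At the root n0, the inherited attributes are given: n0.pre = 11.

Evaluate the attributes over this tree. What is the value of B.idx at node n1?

1. n0.pre = 11  [given at root]
2. n1.lim = -2  [-2]
3. n1.sig = "vw"  ["vw"]
4. n2.lim = 9  [B₀.lim + 11]
5. n2.sig = "vwz"  [B₀.sig ++ "z"]
6. n3.pre = "qq"  [terminal]
7. n4.depth = 16  [terminal]
8. n2.lab = true  [true]
9. n2.idx = -9  [B.lim - 18]
10. n5.depth = 6  [terminal]
11. n1.lab = false  [B₀.lim > -2]
12. n1.idx = -1  [(if B₁.lab then B₁.idx else B₀.lim) + 8]
13. n0.ok = 25  [B.idx + 26]

-1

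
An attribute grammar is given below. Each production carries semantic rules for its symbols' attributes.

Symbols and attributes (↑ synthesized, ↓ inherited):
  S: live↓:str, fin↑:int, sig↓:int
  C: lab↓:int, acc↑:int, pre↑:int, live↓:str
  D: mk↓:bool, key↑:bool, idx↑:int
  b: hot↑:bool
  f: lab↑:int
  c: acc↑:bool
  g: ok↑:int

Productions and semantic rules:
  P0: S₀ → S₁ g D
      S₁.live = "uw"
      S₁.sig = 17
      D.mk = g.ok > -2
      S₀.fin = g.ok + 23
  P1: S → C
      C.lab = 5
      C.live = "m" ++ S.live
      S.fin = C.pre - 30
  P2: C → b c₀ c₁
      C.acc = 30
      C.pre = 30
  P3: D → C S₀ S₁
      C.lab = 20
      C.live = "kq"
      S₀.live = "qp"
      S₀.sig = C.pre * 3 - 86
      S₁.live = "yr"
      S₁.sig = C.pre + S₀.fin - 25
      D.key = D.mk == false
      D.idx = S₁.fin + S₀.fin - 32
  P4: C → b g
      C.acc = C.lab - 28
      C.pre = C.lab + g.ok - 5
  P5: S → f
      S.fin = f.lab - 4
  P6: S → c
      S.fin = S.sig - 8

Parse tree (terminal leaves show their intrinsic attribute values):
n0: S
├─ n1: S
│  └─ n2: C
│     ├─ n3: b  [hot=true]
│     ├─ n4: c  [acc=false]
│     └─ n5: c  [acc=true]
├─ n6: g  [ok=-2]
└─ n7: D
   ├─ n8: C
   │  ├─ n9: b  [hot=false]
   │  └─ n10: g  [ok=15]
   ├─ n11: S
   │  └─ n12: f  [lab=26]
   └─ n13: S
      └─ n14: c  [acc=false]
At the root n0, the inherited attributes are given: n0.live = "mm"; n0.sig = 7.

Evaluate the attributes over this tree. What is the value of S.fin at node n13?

19

1. n0.live = "mm"  [given at root]
2. n0.sig = 7  [given at root]
3. n1.live = "uw"  ["uw"]
4. n1.sig = 17  [17]
5. n2.lab = 5  [5]
6. n2.live = "muw"  ["m" ++ S.live]
7. n3.hot = true  [terminal]
8. n4.acc = false  [terminal]
9. n5.acc = true  [terminal]
10. n2.acc = 30  [30]
11. n2.pre = 30  [30]
12. n1.fin = 0  [C.pre - 30]
13. n6.ok = -2  [terminal]
14. n7.mk = false  [g.ok > -2]
15. n8.lab = 20  [20]
16. n8.live = "kq"  ["kq"]
17. n9.hot = false  [terminal]
18. n10.ok = 15  [terminal]
19. n8.acc = -8  [C.lab - 28]
20. n8.pre = 30  [C.lab + g.ok - 5]
21. n11.live = "qp"  ["qp"]
22. n11.sig = 4  [C.pre * 3 - 86]
23. n12.lab = 26  [terminal]
24. n11.fin = 22  [f.lab - 4]
25. n13.live = "yr"  ["yr"]
26. n13.sig = 27  [C.pre + S₀.fin - 25]
27. n14.acc = false  [terminal]
28. n13.fin = 19  [S.sig - 8]
29. n7.key = true  [D.mk == false]
30. n7.idx = 9  [S₁.fin + S₀.fin - 32]
31. n0.fin = 21  [g.ok + 23]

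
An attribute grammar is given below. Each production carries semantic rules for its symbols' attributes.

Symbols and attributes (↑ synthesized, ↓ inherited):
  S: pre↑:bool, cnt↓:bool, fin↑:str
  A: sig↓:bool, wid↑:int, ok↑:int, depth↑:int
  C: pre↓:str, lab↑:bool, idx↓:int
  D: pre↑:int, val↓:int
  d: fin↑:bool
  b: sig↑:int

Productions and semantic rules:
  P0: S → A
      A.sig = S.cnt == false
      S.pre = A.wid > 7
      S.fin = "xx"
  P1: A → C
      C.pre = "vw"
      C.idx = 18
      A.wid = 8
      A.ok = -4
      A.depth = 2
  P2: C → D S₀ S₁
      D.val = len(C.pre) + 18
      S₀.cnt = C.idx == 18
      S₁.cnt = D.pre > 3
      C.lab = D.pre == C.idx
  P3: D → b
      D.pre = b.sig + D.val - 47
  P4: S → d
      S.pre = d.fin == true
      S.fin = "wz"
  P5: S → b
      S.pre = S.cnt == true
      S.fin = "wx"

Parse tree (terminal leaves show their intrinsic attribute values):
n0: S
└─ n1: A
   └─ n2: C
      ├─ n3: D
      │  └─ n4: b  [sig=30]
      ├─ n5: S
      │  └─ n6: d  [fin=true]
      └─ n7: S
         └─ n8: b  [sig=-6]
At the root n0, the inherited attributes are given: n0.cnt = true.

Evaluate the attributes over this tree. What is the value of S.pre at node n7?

1. n0.cnt = true  [given at root]
2. n1.sig = false  [S.cnt == false]
3. n2.pre = "vw"  ["vw"]
4. n2.idx = 18  [18]
5. n3.val = 20  [len(C.pre) + 18]
6. n4.sig = 30  [terminal]
7. n3.pre = 3  [b.sig + D.val - 47]
8. n5.cnt = true  [C.idx == 18]
9. n6.fin = true  [terminal]
10. n5.pre = true  [d.fin == true]
11. n5.fin = "wz"  ["wz"]
12. n7.cnt = false  [D.pre > 3]
13. n8.sig = -6  [terminal]
14. n7.pre = false  [S.cnt == true]
15. n7.fin = "wx"  ["wx"]
16. n2.lab = false  [D.pre == C.idx]
17. n1.wid = 8  [8]
18. n1.ok = -4  [-4]
19. n1.depth = 2  [2]
20. n0.pre = true  [A.wid > 7]
21. n0.fin = "xx"  ["xx"]

false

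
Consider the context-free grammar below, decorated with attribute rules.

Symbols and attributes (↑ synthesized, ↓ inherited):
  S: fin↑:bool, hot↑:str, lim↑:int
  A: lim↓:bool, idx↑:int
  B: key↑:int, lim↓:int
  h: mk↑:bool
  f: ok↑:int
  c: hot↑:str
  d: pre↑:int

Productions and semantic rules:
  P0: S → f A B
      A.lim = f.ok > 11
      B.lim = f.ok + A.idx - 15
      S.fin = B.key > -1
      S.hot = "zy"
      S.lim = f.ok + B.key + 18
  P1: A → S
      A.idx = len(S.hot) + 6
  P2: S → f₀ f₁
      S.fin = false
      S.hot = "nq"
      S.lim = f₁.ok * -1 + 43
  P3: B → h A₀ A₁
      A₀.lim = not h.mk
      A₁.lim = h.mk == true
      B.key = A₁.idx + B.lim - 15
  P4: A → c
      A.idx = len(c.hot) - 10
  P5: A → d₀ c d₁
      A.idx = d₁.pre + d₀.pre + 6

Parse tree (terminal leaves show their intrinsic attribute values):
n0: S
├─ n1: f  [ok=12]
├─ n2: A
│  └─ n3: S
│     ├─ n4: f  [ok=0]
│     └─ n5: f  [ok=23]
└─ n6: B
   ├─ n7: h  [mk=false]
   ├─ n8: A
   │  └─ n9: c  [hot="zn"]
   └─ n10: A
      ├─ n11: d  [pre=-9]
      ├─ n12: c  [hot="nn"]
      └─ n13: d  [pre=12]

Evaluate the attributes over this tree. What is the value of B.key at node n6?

1. n1.ok = 12  [terminal]
2. n2.lim = true  [f.ok > 11]
3. n4.ok = 0  [terminal]
4. n5.ok = 23  [terminal]
5. n3.fin = false  [false]
6. n3.hot = "nq"  ["nq"]
7. n3.lim = 20  [f₁.ok * -1 + 43]
8. n2.idx = 8  [len(S.hot) + 6]
9. n6.lim = 5  [f.ok + A.idx - 15]
10. n7.mk = false  [terminal]
11. n8.lim = true  [not h.mk]
12. n9.hot = "zn"  [terminal]
13. n8.idx = -8  [len(c.hot) - 10]
14. n10.lim = false  [h.mk == true]
15. n11.pre = -9  [terminal]
16. n12.hot = "nn"  [terminal]
17. n13.pre = 12  [terminal]
18. n10.idx = 9  [d₁.pre + d₀.pre + 6]
19. n6.key = -1  [A₁.idx + B.lim - 15]
20. n0.fin = false  [B.key > -1]
21. n0.hot = "zy"  ["zy"]
22. n0.lim = 29  [f.ok + B.key + 18]

-1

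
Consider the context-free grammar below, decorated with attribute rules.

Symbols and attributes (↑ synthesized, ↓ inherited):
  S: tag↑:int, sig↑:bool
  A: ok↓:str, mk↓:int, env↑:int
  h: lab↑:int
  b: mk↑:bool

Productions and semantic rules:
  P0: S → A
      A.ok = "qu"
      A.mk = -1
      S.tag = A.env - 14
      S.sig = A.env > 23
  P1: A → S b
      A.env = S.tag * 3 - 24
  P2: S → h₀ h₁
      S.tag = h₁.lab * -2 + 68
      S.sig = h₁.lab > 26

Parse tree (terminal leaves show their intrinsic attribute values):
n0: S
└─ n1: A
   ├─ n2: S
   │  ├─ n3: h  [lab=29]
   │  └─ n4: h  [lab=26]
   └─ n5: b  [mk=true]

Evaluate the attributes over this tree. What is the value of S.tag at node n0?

1. n1.ok = "qu"  ["qu"]
2. n1.mk = -1  [-1]
3. n3.lab = 29  [terminal]
4. n4.lab = 26  [terminal]
5. n2.tag = 16  [h₁.lab * -2 + 68]
6. n2.sig = false  [h₁.lab > 26]
7. n5.mk = true  [terminal]
8. n1.env = 24  [S.tag * 3 - 24]
9. n0.tag = 10  [A.env - 14]
10. n0.sig = true  [A.env > 23]

10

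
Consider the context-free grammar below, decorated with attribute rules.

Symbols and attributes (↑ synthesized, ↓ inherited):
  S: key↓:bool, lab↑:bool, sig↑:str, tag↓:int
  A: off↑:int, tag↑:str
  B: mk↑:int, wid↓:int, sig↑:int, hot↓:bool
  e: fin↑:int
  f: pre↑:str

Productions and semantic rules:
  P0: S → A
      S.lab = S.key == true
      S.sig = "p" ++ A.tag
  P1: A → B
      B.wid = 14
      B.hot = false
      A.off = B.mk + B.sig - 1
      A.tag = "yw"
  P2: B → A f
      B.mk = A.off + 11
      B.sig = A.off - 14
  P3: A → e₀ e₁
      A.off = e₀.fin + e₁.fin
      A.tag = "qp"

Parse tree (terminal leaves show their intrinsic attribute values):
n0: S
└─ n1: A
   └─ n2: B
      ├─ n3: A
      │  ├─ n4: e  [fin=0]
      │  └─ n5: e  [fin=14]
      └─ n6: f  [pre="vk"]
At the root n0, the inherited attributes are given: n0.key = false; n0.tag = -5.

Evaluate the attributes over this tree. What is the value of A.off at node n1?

1. n0.key = false  [given at root]
2. n0.tag = -5  [given at root]
3. n2.wid = 14  [14]
4. n2.hot = false  [false]
5. n4.fin = 0  [terminal]
6. n5.fin = 14  [terminal]
7. n3.off = 14  [e₀.fin + e₁.fin]
8. n3.tag = "qp"  ["qp"]
9. n6.pre = "vk"  [terminal]
10. n2.mk = 25  [A.off + 11]
11. n2.sig = 0  [A.off - 14]
12. n1.off = 24  [B.mk + B.sig - 1]
13. n1.tag = "yw"  ["yw"]
14. n0.lab = false  [S.key == true]
15. n0.sig = "pyw"  ["p" ++ A.tag]

24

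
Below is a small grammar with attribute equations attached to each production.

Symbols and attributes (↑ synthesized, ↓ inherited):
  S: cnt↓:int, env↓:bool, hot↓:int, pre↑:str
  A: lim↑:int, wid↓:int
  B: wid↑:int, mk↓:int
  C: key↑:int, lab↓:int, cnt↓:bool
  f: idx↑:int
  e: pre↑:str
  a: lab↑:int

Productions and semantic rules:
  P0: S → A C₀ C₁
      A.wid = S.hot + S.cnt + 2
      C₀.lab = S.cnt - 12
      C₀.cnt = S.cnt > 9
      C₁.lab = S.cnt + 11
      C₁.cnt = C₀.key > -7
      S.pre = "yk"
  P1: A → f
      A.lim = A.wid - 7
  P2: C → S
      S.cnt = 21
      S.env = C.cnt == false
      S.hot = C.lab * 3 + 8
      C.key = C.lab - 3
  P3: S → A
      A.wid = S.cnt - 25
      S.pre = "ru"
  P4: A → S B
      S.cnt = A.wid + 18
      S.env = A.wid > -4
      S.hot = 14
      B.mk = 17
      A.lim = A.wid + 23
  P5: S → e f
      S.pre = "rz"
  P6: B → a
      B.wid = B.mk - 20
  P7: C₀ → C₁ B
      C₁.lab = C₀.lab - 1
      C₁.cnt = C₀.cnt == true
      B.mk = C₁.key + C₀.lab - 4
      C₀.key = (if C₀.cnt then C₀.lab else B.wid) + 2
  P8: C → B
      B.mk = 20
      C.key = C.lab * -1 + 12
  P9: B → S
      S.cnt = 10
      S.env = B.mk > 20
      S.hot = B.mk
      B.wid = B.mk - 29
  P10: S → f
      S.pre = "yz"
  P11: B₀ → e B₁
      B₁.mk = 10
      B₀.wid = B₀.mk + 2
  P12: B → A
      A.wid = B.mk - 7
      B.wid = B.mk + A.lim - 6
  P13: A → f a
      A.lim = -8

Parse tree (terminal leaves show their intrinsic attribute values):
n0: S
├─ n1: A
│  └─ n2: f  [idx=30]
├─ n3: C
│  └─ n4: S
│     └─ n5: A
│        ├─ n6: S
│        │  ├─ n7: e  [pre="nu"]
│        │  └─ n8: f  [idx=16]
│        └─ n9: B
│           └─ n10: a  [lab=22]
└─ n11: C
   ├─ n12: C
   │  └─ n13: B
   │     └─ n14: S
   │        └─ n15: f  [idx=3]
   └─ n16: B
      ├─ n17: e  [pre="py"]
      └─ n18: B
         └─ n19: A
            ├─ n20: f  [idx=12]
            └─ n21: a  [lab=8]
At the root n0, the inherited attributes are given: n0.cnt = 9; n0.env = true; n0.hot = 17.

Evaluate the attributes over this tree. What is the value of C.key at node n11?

1. n0.cnt = 9  [given at root]
2. n0.env = true  [given at root]
3. n0.hot = 17  [given at root]
4. n1.wid = 28  [S.hot + S.cnt + 2]
5. n2.idx = 30  [terminal]
6. n1.lim = 21  [A.wid - 7]
7. n3.lab = -3  [S.cnt - 12]
8. n3.cnt = false  [S.cnt > 9]
9. n4.cnt = 21  [21]
10. n4.env = true  [C.cnt == false]
11. n4.hot = -1  [C.lab * 3 + 8]
12. n5.wid = -4  [S.cnt - 25]
13. n6.cnt = 14  [A.wid + 18]
14. n6.env = false  [A.wid > -4]
15. n6.hot = 14  [14]
16. n7.pre = "nu"  [terminal]
17. n8.idx = 16  [terminal]
18. n6.pre = "rz"  ["rz"]
19. n9.mk = 17  [17]
20. n10.lab = 22  [terminal]
21. n9.wid = -3  [B.mk - 20]
22. n5.lim = 19  [A.wid + 23]
23. n4.pre = "ru"  ["ru"]
24. n3.key = -6  [C.lab - 3]
25. n11.lab = 20  [S.cnt + 11]
26. n11.cnt = true  [C₀.key > -7]
27. n12.lab = 19  [C₀.lab - 1]
28. n12.cnt = true  [C₀.cnt == true]
29. n13.mk = 20  [20]
30. n14.cnt = 10  [10]
31. n14.env = false  [B.mk > 20]
32. n14.hot = 20  [B.mk]
33. n15.idx = 3  [terminal]
34. n14.pre = "yz"  ["yz"]
35. n13.wid = -9  [B.mk - 29]
36. n12.key = -7  [C.lab * -1 + 12]
37. n16.mk = 9  [C₁.key + C₀.lab - 4]
38. n17.pre = "py"  [terminal]
39. n18.mk = 10  [10]
40. n19.wid = 3  [B.mk - 7]
41. n20.idx = 12  [terminal]
42. n21.lab = 8  [terminal]
43. n19.lim = -8  [-8]
44. n18.wid = -4  [B.mk + A.lim - 6]
45. n16.wid = 11  [B₀.mk + 2]
46. n11.key = 22  [(if C₀.cnt then C₀.lab else B.wid) + 2]
47. n0.pre = "yk"  ["yk"]

22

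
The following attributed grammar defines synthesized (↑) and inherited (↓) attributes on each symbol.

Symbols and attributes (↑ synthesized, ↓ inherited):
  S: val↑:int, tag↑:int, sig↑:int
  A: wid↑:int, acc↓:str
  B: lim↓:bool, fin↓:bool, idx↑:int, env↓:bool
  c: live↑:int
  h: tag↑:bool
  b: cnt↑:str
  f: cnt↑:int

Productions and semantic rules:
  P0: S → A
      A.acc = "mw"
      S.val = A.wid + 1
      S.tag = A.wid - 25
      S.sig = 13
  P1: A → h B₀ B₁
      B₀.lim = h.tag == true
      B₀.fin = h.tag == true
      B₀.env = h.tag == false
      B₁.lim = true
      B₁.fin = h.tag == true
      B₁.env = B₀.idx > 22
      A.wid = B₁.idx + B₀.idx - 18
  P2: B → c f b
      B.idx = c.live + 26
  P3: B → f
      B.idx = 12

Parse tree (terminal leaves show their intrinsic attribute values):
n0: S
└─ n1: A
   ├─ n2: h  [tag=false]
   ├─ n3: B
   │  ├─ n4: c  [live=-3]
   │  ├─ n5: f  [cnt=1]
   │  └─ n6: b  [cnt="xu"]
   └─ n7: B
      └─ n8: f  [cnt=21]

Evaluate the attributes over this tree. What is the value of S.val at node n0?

1. n1.acc = "mw"  ["mw"]
2. n2.tag = false  [terminal]
3. n3.lim = false  [h.tag == true]
4. n3.fin = false  [h.tag == true]
5. n3.env = true  [h.tag == false]
6. n4.live = -3  [terminal]
7. n5.cnt = 1  [terminal]
8. n6.cnt = "xu"  [terminal]
9. n3.idx = 23  [c.live + 26]
10. n7.lim = true  [true]
11. n7.fin = false  [h.tag == true]
12. n7.env = true  [B₀.idx > 22]
13. n8.cnt = 21  [terminal]
14. n7.idx = 12  [12]
15. n1.wid = 17  [B₁.idx + B₀.idx - 18]
16. n0.val = 18  [A.wid + 1]
17. n0.tag = -8  [A.wid - 25]
18. n0.sig = 13  [13]

18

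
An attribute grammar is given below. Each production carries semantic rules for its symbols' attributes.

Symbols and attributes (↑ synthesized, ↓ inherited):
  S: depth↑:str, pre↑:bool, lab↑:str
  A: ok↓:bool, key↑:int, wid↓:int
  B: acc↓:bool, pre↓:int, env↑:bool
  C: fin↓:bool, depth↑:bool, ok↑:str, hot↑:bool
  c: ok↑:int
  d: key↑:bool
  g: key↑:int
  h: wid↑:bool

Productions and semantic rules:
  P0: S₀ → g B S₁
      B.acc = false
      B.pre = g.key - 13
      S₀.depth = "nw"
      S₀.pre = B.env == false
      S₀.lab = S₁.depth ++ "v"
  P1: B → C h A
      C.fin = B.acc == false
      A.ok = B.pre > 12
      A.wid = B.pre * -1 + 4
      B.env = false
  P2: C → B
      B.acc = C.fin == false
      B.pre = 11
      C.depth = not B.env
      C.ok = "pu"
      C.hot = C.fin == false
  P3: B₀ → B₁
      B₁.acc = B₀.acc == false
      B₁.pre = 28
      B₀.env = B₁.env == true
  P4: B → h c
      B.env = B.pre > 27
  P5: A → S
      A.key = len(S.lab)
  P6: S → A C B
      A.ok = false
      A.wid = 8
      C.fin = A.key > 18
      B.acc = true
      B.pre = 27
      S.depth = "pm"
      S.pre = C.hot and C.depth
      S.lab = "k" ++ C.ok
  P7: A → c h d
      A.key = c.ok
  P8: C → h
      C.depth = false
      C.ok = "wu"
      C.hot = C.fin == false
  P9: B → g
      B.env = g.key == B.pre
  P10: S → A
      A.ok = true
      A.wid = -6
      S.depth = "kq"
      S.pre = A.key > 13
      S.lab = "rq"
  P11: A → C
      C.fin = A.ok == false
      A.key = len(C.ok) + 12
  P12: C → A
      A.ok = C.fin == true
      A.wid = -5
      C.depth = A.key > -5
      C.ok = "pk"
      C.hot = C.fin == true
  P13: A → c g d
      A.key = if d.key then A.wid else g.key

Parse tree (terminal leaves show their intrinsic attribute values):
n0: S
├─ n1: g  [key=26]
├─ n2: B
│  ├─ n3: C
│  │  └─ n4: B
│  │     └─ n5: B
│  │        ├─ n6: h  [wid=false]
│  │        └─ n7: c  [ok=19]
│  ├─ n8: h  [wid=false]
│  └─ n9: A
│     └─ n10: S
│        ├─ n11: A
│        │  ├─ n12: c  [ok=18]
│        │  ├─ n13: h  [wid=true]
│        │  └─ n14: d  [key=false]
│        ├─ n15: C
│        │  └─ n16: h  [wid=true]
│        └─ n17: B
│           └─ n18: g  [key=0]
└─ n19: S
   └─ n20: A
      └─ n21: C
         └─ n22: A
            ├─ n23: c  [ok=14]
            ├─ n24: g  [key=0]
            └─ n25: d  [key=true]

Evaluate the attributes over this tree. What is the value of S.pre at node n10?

false

1. n1.key = 26  [terminal]
2. n2.acc = false  [false]
3. n2.pre = 13  [g.key - 13]
4. n3.fin = true  [B.acc == false]
5. n4.acc = false  [C.fin == false]
6. n4.pre = 11  [11]
7. n5.acc = true  [B₀.acc == false]
8. n5.pre = 28  [28]
9. n6.wid = false  [terminal]
10. n7.ok = 19  [terminal]
11. n5.env = true  [B.pre > 27]
12. n4.env = true  [B₁.env == true]
13. n3.depth = false  [not B.env]
14. n3.ok = "pu"  ["pu"]
15. n3.hot = false  [C.fin == false]
16. n8.wid = false  [terminal]
17. n9.ok = true  [B.pre > 12]
18. n9.wid = -9  [B.pre * -1 + 4]
19. n11.ok = false  [false]
20. n11.wid = 8  [8]
21. n12.ok = 18  [terminal]
22. n13.wid = true  [terminal]
23. n14.key = false  [terminal]
24. n11.key = 18  [c.ok]
25. n15.fin = false  [A.key > 18]
26. n16.wid = true  [terminal]
27. n15.depth = false  [false]
28. n15.ok = "wu"  ["wu"]
29. n15.hot = true  [C.fin == false]
30. n17.acc = true  [true]
31. n17.pre = 27  [27]
32. n18.key = 0  [terminal]
33. n17.env = false  [g.key == B.pre]
34. n10.depth = "pm"  ["pm"]
35. n10.pre = false  [C.hot and C.depth]
36. n10.lab = "kwu"  ["k" ++ C.ok]
37. n9.key = 3  [len(S.lab)]
38. n2.env = false  [false]
39. n20.ok = true  [true]
40. n20.wid = -6  [-6]
41. n21.fin = false  [A.ok == false]
42. n22.ok = false  [C.fin == true]
43. n22.wid = -5  [-5]
44. n23.ok = 14  [terminal]
45. n24.key = 0  [terminal]
46. n25.key = true  [terminal]
47. n22.key = -5  [if d.key then A.wid else g.key]
48. n21.depth = false  [A.key > -5]
49. n21.ok = "pk"  ["pk"]
50. n21.hot = false  [C.fin == true]
51. n20.key = 14  [len(C.ok) + 12]
52. n19.depth = "kq"  ["kq"]
53. n19.pre = true  [A.key > 13]
54. n19.lab = "rq"  ["rq"]
55. n0.depth = "nw"  ["nw"]
56. n0.pre = true  [B.env == false]
57. n0.lab = "kqv"  [S₁.depth ++ "v"]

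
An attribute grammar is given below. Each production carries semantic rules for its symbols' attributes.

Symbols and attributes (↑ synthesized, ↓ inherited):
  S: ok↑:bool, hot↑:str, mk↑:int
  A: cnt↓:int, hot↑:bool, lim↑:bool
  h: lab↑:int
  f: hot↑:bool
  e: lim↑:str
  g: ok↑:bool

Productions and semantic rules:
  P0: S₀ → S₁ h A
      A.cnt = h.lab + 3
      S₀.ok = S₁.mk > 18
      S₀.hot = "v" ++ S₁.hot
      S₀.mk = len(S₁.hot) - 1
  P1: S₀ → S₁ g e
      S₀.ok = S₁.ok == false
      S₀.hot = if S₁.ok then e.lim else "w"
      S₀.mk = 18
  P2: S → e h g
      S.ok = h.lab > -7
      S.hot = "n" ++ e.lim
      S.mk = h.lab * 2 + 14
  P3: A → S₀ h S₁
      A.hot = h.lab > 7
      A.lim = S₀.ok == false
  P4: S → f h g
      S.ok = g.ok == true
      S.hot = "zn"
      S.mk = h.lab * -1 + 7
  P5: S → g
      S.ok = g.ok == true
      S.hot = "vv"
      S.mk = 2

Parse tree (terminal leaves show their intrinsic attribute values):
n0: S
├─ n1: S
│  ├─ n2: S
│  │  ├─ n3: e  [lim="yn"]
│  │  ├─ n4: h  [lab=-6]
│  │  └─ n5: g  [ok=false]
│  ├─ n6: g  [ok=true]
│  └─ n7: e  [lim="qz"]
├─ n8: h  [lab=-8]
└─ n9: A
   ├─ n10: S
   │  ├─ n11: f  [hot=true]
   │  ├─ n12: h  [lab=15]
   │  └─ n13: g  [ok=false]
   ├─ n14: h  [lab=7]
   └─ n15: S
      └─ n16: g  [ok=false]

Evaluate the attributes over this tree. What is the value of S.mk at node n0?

1. n3.lim = "yn"  [terminal]
2. n4.lab = -6  [terminal]
3. n5.ok = false  [terminal]
4. n2.ok = true  [h.lab > -7]
5. n2.hot = "nyn"  ["n" ++ e.lim]
6. n2.mk = 2  [h.lab * 2 + 14]
7. n6.ok = true  [terminal]
8. n7.lim = "qz"  [terminal]
9. n1.ok = false  [S₁.ok == false]
10. n1.hot = "qz"  [if S₁.ok then e.lim else "w"]
11. n1.mk = 18  [18]
12. n8.lab = -8  [terminal]
13. n9.cnt = -5  [h.lab + 3]
14. n11.hot = true  [terminal]
15. n12.lab = 15  [terminal]
16. n13.ok = false  [terminal]
17. n10.ok = false  [g.ok == true]
18. n10.hot = "zn"  ["zn"]
19. n10.mk = -8  [h.lab * -1 + 7]
20. n14.lab = 7  [terminal]
21. n16.ok = false  [terminal]
22. n15.ok = false  [g.ok == true]
23. n15.hot = "vv"  ["vv"]
24. n15.mk = 2  [2]
25. n9.hot = false  [h.lab > 7]
26. n9.lim = true  [S₀.ok == false]
27. n0.ok = false  [S₁.mk > 18]
28. n0.hot = "vqz"  ["v" ++ S₁.hot]
29. n0.mk = 1  [len(S₁.hot) - 1]

1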